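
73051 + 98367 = 171418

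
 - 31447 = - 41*767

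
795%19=16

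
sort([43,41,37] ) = [ 37, 41,43 ] 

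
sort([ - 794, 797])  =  [ - 794 , 797]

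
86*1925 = 165550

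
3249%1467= 315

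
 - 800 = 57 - 857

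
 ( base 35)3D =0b1110110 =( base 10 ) 118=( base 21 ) 5D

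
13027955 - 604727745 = -591699790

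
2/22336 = 1/11168=0.00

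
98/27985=98/27985 = 0.00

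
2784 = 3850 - 1066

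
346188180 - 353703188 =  - 7515008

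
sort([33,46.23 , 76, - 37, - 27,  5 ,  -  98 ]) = [-98, - 37,-27, 5, 33, 46.23, 76 ]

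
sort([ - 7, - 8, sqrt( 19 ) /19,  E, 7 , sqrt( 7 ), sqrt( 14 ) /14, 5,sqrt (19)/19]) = [ - 8, - 7, sqrt( 19)/19, sqrt (19 )/19,sqrt(14 )/14, sqrt (7), E,5 , 7]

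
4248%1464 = 1320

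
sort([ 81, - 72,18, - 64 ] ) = [ -72,  -  64,18, 81 ] 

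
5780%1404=164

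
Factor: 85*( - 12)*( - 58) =59160=2^3*3^1*5^1*17^1*29^1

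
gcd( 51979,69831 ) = 1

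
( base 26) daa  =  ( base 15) 2a3d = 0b10001101100010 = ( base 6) 105534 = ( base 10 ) 9058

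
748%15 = 13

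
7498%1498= 8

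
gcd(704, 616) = 88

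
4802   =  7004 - 2202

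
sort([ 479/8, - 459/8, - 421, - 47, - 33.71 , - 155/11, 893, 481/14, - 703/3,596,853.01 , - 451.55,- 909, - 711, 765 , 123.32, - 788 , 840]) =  [ - 909, - 788, - 711, - 451.55, - 421, -703/3, -459/8, - 47, - 33.71, - 155/11, 481/14, 479/8, 123.32 , 596, 765,840  ,  853.01, 893]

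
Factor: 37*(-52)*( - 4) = 7696 = 2^4*13^1*37^1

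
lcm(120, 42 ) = 840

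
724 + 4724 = 5448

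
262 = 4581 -4319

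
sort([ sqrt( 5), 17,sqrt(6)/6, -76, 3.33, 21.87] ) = [-76,sqrt(6) /6, sqrt (5), 3.33, 17, 21.87 ]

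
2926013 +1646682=4572695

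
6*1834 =11004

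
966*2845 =2748270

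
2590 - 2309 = 281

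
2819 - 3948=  - 1129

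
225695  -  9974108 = -9748413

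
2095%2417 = 2095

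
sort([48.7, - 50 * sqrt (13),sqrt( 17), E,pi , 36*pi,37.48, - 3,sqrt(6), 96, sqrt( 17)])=[  -  50 * sqrt( 13), - 3,sqrt(6 ),E, pi,sqrt( 17 ),sqrt( 17 ), 37.48, 48.7,96, 36*pi]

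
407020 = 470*866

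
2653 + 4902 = 7555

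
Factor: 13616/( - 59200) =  - 2^ ( - 2)*5^( - 2)*23^1  =  -  23/100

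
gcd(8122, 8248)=2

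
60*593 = 35580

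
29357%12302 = 4753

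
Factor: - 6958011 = - 3^1*2319337^1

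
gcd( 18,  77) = 1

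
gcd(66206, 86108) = 2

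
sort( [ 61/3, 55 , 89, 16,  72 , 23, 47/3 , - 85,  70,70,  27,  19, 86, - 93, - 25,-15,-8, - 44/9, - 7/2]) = [ - 93, - 85, -25, - 15,  -  8, - 44/9 , - 7/2,47/3 , 16, 19,61/3,23,  27 , 55,70,  70,72,86, 89]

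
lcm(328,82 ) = 328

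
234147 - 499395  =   - 265248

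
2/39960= 1/19980 = 0.00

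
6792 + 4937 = 11729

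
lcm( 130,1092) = 5460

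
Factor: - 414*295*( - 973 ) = 118832490  =  2^1*3^2*5^1*7^1*23^1*59^1* 139^1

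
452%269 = 183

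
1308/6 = 218= 218.00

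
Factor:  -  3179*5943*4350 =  - 2^1 * 3^2*5^2*7^1*11^1*17^2 * 29^1 * 283^1= - 82183666950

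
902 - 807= 95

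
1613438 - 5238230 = -3624792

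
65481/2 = 65481/2 = 32740.50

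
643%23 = 22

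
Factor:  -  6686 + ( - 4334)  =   - 2^2*5^1*19^1*29^1  =  - 11020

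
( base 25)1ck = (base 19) 2BE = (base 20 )275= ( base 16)3B1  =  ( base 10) 945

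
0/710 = 0= 0.00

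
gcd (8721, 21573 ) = 459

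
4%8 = 4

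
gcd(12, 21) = 3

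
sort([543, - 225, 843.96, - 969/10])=[ - 225, - 969/10, 543,843.96]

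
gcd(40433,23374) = 1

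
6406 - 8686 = -2280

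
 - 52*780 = -40560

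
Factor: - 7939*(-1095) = 8693205 = 3^1*5^1*17^1*73^1*467^1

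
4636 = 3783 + 853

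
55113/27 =18371/9=   2041.22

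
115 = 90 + 25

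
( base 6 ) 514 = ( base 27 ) 71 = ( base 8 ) 276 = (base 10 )190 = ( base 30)6a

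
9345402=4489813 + 4855589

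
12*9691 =116292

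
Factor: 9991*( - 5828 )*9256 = -538954184288= - 2^5*13^1*31^1*47^1*89^1*97^1*  103^1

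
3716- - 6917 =10633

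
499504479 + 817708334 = 1317212813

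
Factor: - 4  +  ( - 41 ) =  - 3^2*5^1  =  - 45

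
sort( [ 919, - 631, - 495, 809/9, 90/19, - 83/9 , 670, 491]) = [ - 631,- 495,-83/9, 90/19,809/9,491,  670 , 919 ] 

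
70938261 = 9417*7533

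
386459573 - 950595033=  - 564135460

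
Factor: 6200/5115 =40/33=2^3*3^(-1)*5^1*11^( - 1) 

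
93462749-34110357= 59352392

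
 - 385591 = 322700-708291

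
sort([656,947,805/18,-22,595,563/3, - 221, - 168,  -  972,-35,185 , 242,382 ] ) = [ - 972, - 221, - 168, - 35,-22, 805/18,  185,563/3 , 242, 382 , 595,656,947]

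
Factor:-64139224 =  -  2^3*107^1*74929^1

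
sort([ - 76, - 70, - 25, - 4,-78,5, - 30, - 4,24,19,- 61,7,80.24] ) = [ - 78,-76, - 70,-61, - 30, - 25, -4, - 4,5,7, 19,24,80.24]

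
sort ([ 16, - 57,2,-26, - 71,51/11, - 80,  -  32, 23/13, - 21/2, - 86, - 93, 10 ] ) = [-93, - 86, - 80,-71,  -  57,-32,-26, - 21/2,23/13,2, 51/11, 10, 16]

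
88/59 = 1  +  29/59 = 1.49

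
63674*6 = 382044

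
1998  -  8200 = -6202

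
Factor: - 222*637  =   - 141414 = - 2^1*3^1*7^2*13^1*37^1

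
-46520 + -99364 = -145884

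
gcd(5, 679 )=1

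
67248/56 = 8406/7 = 1200.86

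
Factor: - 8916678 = -2^1*3^2 * 495371^1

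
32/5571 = 32/5571 = 0.01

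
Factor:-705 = -3^1*5^1 *47^1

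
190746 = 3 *63582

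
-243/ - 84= 81/28  =  2.89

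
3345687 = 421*7947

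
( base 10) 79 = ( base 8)117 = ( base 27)2P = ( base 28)2n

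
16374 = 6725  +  9649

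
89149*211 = 18810439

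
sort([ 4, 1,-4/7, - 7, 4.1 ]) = [-7, - 4/7,1,4, 4.1]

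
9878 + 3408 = 13286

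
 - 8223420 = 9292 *( - 885)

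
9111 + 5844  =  14955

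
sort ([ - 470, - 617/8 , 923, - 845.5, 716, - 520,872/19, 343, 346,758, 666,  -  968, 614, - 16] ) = [ - 968,-845.5, - 520, - 470,  -  617/8, - 16, 872/19, 343, 346, 614  ,  666, 716,758, 923] 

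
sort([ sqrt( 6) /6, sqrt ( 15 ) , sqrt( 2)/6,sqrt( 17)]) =[ sqrt(2)/6, sqrt(6 )/6,sqrt(15 ),  sqrt( 17 )]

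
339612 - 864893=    -525281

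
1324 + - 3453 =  - 2129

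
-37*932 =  - 34484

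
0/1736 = 0 = 0.00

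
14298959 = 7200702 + 7098257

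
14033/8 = 1754+ 1/8 = 1754.12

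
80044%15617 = 1959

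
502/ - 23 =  - 22+4/23  =  -21.83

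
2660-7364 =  - 4704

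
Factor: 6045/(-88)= -2^ ( - 3) * 3^1* 5^1*11^( - 1 )* 13^1  *  31^1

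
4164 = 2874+1290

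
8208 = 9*912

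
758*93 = 70494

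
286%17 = 14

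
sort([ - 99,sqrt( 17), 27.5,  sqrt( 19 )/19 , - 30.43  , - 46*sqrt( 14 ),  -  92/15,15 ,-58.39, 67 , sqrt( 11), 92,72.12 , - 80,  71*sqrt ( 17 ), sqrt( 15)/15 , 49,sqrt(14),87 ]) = [ -46*sqrt ( 14 ), - 99 ,- 80,-58.39, - 30.43,- 92/15,sqrt ( 19 )/19, sqrt( 15) /15,sqrt(  11 ),sqrt ( 14) , sqrt(17 ), 15, 27.5, 49,67,  72.12,87,92 , 71  *sqrt( 17) ]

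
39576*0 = 0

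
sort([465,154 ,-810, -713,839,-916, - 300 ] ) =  [ -916, - 810, - 713, - 300,154,465, 839]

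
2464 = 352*7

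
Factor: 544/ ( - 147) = -2^5*3^(  -  1 )*7^(-2) * 17^1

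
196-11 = 185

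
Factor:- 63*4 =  - 2^2*3^2*7^1= - 252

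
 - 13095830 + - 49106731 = -62202561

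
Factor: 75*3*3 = 3^3*5^2 =675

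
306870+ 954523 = 1261393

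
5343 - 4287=1056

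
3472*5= 17360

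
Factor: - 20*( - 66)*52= 2^5 * 3^1 * 5^1*11^1*13^1= 68640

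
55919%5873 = 3062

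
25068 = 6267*4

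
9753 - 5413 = 4340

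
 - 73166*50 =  - 3658300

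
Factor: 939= 3^1 * 313^1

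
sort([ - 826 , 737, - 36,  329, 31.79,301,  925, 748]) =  [-826,-36, 31.79,301, 329, 737 , 748, 925 ]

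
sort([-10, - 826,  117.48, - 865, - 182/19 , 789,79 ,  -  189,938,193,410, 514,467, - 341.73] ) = [ -865, - 826, - 341.73, - 189 ,-10, - 182/19, 79,117.48, 193, 410, 467 , 514 , 789, 938 ] 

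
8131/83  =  8131/83 = 97.96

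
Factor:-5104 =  - 2^4*11^1*29^1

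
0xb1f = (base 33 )2K9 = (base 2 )101100011111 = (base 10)2847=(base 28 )3hj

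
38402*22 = 844844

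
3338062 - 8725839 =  - 5387777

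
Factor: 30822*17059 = 525792498= 2^1*3^1*7^1*11^1*467^1*2437^1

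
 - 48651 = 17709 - 66360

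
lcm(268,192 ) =12864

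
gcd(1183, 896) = 7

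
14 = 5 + 9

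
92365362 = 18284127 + 74081235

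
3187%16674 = 3187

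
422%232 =190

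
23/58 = 23/58 = 0.40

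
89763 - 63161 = 26602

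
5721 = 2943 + 2778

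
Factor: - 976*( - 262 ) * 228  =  58302336 = 2^7*3^1*19^1*61^1 *131^1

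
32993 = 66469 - 33476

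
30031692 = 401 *74892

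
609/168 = 3 + 5/8 = 3.62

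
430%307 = 123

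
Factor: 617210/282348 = 905/414 = 2^( - 1)*3^(-2 )*5^1 * 23^( - 1)*181^1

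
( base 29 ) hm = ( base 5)4030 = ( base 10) 515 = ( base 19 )182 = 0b1000000011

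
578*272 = 157216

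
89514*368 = 32941152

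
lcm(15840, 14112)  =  776160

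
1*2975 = 2975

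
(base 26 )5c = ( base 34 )46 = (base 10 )142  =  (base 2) 10001110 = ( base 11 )11a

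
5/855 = 1/171= 0.01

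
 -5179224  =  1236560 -6415784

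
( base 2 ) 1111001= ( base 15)81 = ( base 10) 121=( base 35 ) 3g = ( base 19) 67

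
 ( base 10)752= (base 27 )10N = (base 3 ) 1000212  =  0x2f0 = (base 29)pr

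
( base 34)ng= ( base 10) 798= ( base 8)1436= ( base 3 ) 1002120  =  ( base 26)14I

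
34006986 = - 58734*(-579 ) 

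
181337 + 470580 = 651917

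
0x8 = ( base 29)8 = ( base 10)8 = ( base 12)8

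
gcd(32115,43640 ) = 5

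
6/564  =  1/94 = 0.01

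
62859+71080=133939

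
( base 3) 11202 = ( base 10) 128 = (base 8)200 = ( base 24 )58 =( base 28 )4G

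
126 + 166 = 292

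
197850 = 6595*30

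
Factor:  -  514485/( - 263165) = 3^3*7^( - 1 )*37^1 * 73^(-1 ) = 999/511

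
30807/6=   10269/2 = 5134.50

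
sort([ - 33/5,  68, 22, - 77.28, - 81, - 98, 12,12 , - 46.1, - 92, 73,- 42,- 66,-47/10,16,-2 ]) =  [- 98,  -  92, - 81,-77.28, - 66, - 46.1, - 42, - 33/5, - 47/10, -2,12, 12, 16, 22, 68,73] 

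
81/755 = 81/755=0.11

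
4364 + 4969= 9333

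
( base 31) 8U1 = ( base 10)8619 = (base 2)10000110101011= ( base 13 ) 3c00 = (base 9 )12736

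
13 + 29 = 42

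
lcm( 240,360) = 720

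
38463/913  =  42 +117/913 = 42.13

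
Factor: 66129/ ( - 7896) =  - 2^(  -  3 ) * 67^1 = - 67/8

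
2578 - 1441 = 1137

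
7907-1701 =6206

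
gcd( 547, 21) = 1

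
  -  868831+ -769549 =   -  1638380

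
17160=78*220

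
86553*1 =86553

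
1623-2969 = - 1346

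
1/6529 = 1/6529 = 0.00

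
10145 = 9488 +657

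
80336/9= 80336/9 = 8926.22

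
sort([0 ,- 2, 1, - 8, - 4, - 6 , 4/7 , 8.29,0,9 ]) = [ - 8,-6, - 4, - 2,0,  0, 4/7, 1,  8.29,9] 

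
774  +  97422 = 98196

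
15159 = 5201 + 9958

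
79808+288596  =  368404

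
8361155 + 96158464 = 104519619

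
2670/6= 445= 445.00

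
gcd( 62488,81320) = 856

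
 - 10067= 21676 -31743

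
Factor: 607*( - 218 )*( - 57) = 2^1 * 3^1 * 19^1*109^1*607^1 = 7542582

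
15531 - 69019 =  - 53488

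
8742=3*2914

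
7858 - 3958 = 3900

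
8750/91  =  96 + 2/13 = 96.15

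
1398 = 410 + 988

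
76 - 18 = 58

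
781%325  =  131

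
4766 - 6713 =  - 1947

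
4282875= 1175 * 3645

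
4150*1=4150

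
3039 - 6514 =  - 3475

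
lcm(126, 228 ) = 4788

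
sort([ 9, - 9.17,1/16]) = [ - 9.17, 1/16,9] 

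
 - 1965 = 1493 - 3458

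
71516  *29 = 2073964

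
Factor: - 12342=-2^1*3^1*11^2*17^1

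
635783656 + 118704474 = 754488130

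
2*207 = 414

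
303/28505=303/28505 = 0.01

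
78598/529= 148  +  306/529  =  148.58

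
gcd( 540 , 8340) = 60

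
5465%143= 31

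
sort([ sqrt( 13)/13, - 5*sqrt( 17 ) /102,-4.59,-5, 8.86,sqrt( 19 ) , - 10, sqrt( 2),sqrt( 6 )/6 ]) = [ - 10,-5,- 4.59, - 5*sqrt(17)/102, sqrt(13 )/13,sqrt( 6) /6,sqrt(2), sqrt(19 ),8.86]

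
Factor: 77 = 7^1*11^1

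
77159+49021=126180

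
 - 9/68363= - 9/68363 = - 0.00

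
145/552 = 145/552 = 0.26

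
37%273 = 37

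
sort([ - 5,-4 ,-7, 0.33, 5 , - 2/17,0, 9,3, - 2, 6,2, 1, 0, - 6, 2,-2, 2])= [-7,-6,  -  5, - 4, - 2 , - 2,  -  2/17,0, 0, 0.33, 1, 2,2, 2, 3, 5, 6, 9] 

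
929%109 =57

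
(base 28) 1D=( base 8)51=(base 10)41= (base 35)16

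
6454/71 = 6454/71 = 90.90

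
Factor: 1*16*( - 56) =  - 896=- 2^7*7^1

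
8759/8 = 1094 + 7/8 = 1094.88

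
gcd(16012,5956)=4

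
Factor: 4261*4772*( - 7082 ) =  - 2^3*1193^1 * 3541^1*4261^1 = -144001790344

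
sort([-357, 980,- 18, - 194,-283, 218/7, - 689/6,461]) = [ - 357,  -  283, - 194, - 689/6, - 18,218/7,461,980 ] 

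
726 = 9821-9095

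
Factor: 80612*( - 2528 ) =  - 203787136=- 2^7*7^1*79^1*2879^1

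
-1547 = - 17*91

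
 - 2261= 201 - 2462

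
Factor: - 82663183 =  - 82663183^1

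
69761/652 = 106  +  649/652 = 107.00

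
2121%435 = 381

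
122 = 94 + 28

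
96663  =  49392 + 47271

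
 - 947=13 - 960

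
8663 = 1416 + 7247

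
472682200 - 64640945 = 408041255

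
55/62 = 55/62 = 0.89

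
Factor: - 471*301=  - 3^1 * 7^1*43^1*157^1=   - 141771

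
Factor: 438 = 2^1*3^1*73^1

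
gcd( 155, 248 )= 31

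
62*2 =124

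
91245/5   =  18249= 18249.00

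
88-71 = 17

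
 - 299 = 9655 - 9954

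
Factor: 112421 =17^2*389^1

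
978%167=143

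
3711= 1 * 3711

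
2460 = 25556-23096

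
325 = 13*25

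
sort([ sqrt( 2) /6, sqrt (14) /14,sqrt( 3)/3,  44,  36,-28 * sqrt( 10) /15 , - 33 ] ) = [  -  33, - 28*sqrt(10)/15 , sqrt( 2 ) /6, sqrt( 14)/14, sqrt( 3 )/3,36,44]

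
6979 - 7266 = -287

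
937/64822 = 937/64822 = 0.01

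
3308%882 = 662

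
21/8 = 21/8 = 2.62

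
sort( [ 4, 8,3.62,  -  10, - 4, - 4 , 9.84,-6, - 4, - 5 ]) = [  -  10, - 6,- 5 , - 4, - 4, - 4, 3.62, 4,8, 9.84]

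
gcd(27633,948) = 3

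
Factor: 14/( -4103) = -2^1 * 7^1*11^( - 1) * 373^( - 1)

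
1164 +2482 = 3646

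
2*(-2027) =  - 4054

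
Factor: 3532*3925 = 2^2*5^2*157^1*883^1 =13863100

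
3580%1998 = 1582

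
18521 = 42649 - 24128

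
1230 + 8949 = 10179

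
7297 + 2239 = 9536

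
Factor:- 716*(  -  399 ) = 2^2*3^1*7^1*19^1*179^1 = 285684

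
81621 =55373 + 26248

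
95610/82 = 47805/41 = 1165.98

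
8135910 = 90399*90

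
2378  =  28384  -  26006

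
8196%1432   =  1036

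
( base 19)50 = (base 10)95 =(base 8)137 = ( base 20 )4F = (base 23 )43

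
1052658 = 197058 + 855600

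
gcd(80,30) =10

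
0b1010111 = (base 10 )87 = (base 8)127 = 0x57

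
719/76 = 719/76 =9.46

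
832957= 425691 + 407266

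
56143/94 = 56143/94= 597.27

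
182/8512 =13/608  =  0.02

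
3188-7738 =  - 4550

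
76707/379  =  76707/379 = 202.39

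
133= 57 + 76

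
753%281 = 191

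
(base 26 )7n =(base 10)205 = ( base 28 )79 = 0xcd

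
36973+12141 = 49114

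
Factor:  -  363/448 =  - 2^( - 6 )*3^1 * 7^( - 1)*11^2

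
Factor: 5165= 5^1*1033^1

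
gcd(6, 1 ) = 1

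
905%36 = 5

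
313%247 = 66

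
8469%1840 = 1109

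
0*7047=0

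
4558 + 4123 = 8681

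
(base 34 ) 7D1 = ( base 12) 4B33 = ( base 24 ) EJF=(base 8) 20527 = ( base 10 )8535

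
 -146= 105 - 251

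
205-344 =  - 139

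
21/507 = 7/169=0.04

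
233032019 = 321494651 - 88462632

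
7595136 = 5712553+1882583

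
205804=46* 4474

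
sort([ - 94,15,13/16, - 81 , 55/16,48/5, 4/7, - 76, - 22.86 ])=[-94,  -  81,- 76, - 22.86 , 4/7, 13/16,55/16, 48/5,15]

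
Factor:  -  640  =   - 2^7*5^1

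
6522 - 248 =6274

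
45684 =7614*6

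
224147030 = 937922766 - 713775736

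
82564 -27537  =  55027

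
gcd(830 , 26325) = 5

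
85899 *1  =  85899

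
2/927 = 2/927 =0.00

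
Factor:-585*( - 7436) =4350060 = 2^2 * 3^2*5^1*11^1*13^3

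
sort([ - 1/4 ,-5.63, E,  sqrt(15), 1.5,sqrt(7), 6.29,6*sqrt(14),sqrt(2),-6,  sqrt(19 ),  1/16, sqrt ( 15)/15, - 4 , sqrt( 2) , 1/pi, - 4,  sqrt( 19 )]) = [  -  6, - 5.63, - 4 , - 4 , - 1/4, 1/16,sqrt(15)/15,1/pi, sqrt( 2), sqrt(2), 1.5,sqrt(7 ),  E,sqrt( 15), sqrt (19), sqrt( 19),  6.29, 6*sqrt(14) ]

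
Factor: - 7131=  - 3^1*2377^1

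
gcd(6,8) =2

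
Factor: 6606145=5^1 * 7^1*13^1 * 14519^1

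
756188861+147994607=904183468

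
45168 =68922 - 23754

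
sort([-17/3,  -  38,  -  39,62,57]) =[  -  39, -38, - 17/3, 57,62 ] 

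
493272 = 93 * 5304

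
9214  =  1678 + 7536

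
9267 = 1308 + 7959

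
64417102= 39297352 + 25119750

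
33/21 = 1+ 4/7 = 1.57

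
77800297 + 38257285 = 116057582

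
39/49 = 39/49= 0.80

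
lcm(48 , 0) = 0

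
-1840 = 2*( - 920) 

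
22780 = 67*340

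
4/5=4/5 = 0.80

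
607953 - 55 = 607898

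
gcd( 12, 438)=6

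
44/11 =4 = 4.00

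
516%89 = 71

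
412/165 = 2+82/165 =2.50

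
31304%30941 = 363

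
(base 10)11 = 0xB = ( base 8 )13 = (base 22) B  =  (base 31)B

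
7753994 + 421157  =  8175151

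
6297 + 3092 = 9389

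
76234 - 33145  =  43089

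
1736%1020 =716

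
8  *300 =2400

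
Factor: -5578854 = - 2^1*  3^1*929809^1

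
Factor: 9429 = 3^1*7^1*449^1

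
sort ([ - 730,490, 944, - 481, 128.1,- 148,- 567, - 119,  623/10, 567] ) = [ - 730, - 567 ,- 481,-148, - 119, 623/10,128.1,  490,567, 944 ] 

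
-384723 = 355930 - 740653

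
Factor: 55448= 2^3*29^1*239^1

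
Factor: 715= 5^1*11^1*13^1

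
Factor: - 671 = - 11^1*61^1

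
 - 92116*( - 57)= 5250612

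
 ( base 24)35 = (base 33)2b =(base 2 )1001101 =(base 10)77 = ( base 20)3h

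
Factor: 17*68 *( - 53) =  - 61268 = -2^2*17^2*53^1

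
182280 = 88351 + 93929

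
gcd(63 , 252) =63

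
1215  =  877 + 338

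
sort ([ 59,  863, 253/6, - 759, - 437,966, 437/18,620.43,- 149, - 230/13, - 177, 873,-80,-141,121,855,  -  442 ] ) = [- 759, - 442, -437,-177 ,-149, -141,  -  80, - 230/13 , 437/18,253/6, 59, 121, 620.43,855 , 863 , 873, 966 ] 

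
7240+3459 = 10699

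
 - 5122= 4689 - 9811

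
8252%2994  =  2264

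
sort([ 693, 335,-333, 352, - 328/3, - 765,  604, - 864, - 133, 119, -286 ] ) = [ - 864, - 765, - 333,  -  286, - 133, - 328/3,119 , 335,  352 , 604 , 693]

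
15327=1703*9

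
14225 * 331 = 4708475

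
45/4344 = 15/1448 = 0.01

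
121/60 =2+1/60=   2.02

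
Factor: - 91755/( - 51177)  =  30585/17059 = 3^1*5^1 * 7^( - 1)*2039^1*2437^(- 1)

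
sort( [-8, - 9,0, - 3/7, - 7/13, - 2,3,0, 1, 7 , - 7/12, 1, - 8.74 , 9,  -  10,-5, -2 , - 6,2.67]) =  [ - 10, - 9, - 8.74, - 8 ,-6,-5,- 2 , - 2 , - 7/12, - 7/13, - 3/7,0, 0, 1, 1,  2.67,3,  7,  9]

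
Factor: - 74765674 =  - 2^1 * 37382837^1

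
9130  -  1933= 7197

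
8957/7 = 1279+4/7  =  1279.57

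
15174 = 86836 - 71662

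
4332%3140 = 1192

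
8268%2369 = 1161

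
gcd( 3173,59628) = 1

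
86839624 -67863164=18976460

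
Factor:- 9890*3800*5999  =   - 2^4*5^3*7^1*19^1*23^1*43^1*857^1=- 225454418000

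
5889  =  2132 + 3757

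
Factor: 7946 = 2^1*29^1*137^1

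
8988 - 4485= 4503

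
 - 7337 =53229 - 60566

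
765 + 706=1471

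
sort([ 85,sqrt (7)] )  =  [sqrt(7),  85]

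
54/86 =27/43  =  0.63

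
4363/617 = 7 + 44/617 = 7.07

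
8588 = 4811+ 3777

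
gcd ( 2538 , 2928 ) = 6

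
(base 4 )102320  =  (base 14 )624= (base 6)5332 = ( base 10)1208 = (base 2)10010111000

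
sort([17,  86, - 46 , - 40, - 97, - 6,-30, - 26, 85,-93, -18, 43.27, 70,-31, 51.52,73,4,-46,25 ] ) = [ - 97 ,-93, - 46, - 46, - 40, - 31,- 30 , - 26,-18 , - 6, 4,  17 , 25, 43.27 , 51.52,70 , 73,85 , 86 ]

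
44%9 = 8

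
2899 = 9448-6549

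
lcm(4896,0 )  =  0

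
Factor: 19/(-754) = - 2^( - 1 )*13^( - 1)*19^1  *  29^( - 1) 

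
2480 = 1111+1369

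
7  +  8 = 15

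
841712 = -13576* ( - 62)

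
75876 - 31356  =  44520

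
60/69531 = 20/23177 = 0.00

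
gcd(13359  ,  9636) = 219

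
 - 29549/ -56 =29549/56 = 527.66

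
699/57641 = 699/57641 = 0.01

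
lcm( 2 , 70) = 70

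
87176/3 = 29058 +2/3= 29058.67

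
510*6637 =3384870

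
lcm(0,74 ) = 0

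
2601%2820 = 2601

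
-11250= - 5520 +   -  5730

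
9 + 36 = 45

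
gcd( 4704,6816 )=96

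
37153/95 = 391 + 8/95 = 391.08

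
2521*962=2425202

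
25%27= 25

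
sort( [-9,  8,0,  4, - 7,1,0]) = [ - 9, - 7,  0,0, 1, 4,8]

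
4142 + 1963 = 6105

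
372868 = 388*961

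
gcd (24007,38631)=1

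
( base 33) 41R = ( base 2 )1000101000000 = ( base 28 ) 5HK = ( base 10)4416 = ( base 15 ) 1496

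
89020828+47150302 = 136171130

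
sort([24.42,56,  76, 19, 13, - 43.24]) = [ - 43.24  ,  13,19,24.42,  56,76] 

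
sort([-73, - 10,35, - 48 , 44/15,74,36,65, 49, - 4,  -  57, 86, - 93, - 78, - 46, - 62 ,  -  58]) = [ - 93 , - 78, -73, - 62, - 58,-57, - 48, - 46,-10, - 4,44/15 , 35,36,  49,65,74 , 86]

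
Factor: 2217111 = 3^1*13^2*4373^1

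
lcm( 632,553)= 4424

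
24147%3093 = 2496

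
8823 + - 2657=6166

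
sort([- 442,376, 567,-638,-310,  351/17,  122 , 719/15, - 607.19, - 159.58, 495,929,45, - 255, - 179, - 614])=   [ - 638, - 614  ,-607.19, - 442 ,-310, - 255,-179, - 159.58, 351/17, 45,719/15, 122,376,495, 567, 929] 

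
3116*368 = 1146688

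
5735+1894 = 7629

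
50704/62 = 25352/31 = 817.81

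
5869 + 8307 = 14176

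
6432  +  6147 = 12579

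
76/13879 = 76/13879 =0.01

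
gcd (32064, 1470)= 6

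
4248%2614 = 1634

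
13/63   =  13/63 = 0.21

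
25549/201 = 25549/201 = 127.11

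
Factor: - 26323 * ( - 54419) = 1432471337 = 11^1*2393^1*54419^1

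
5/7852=5/7852=0.00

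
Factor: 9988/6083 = 908/553 = 2^2*7^ ( - 1) *79^( -1)*227^1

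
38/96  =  19/48 = 0.40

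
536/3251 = 536/3251 = 0.16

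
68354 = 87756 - 19402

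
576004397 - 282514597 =293489800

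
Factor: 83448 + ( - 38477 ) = 44971   =  44971^1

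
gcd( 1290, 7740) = 1290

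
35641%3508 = 561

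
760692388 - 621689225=139003163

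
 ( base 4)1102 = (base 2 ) 1010010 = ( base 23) 3D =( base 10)82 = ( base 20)42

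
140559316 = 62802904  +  77756412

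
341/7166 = 341/7166 = 0.05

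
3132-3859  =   - 727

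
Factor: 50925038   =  2^1*941^1*27059^1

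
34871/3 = 11623 + 2/3=11623.67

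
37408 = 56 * 668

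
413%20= 13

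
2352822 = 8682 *271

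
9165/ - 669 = -14 + 67/223 = - 13.70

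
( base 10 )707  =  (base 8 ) 1303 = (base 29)ob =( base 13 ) 425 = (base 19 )1I4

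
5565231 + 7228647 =12793878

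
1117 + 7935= 9052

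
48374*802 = 38795948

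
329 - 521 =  - 192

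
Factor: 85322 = 2^1*37^1  *  1153^1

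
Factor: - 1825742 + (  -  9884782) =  - 2^2*3^1 * 7^1*109^1*1279^1 = -11710524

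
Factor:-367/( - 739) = 367^1*739^( - 1)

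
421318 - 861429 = - 440111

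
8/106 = 4/53=0.08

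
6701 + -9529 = -2828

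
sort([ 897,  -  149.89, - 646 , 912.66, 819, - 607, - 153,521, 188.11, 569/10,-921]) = [ - 921, - 646, - 607, - 153, - 149.89 , 569/10,188.11,521, 819, 897,912.66 ] 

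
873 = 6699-5826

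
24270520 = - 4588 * ( - 5290) 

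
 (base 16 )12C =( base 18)gc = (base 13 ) 1a1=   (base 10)300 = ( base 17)10b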